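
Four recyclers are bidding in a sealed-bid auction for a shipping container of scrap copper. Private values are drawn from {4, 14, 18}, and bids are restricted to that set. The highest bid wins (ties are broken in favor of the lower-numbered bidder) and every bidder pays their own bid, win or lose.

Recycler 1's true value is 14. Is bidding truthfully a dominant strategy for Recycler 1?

Consider the case where Recycler 2 bids 4, Recycler 3 bids 4 and Recycler 4 bids 4.
Truthful bid 14: wins, pays 14, utility 14 - 14 = 0.
Bid 4 instead: wins, pays 4, utility 14 - 4 = 10.
Since 10 > 0, bidding 4 is strictly better here, so truthful bidding is not dominant.

No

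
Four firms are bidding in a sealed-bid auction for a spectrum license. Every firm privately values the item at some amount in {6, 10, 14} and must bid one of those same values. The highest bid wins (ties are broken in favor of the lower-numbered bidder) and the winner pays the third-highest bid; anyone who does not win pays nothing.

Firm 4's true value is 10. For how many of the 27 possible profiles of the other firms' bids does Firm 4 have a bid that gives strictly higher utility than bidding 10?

3

Others bid (6, 6, 10): truth gives 0; bid 14 gives 4 > 0. Violating.
Others bid (6, 10, 6): truth gives 0; bid 14 gives 4 > 0. Violating.
Others bid (10, 6, 6): truth gives 0; bid 14 gives 4 > 0. Violating.
Others bid (6, 6, 6): truth gives 4; no alternative beats it.
Others bid (6, 6, 14): truth gives 0; no alternative beats it.
(Checking all 27 profiles: 3 have a profitable deviation, 24 do not.)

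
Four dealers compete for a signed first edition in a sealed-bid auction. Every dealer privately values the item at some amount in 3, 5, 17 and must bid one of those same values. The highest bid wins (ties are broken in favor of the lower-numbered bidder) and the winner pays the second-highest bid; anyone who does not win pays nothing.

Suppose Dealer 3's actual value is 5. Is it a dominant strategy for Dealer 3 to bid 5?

Check each profile of the others' bids and compare truth against every alternative bid.
Others bid (3, 3, 3): truth gives 2, best alternative gives 2.
Others bid (3, 3, 5): truth gives 0, best alternative gives 0.
Others bid (3, 3, 17): truth gives 0, best alternative gives 0.
Others bid (3, 5, 3): truth gives 0, best alternative gives 0.
Others bid (3, 5, 5): truth gives 0, best alternative gives 0.
Others bid (3, 5, 17): truth gives 0, best alternative gives 0.
(Remaining 21 profiles checked similarly; truth is weakly best in each.)
In every case the truthful bid is at least as good as any alternative, so it is a dominant strategy.

Yes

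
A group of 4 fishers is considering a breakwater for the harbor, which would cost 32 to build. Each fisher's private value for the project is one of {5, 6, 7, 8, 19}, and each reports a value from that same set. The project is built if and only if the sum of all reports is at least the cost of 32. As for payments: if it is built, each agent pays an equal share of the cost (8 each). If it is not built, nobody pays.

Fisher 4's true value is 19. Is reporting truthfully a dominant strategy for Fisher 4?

Yes

Check each profile of the others' reports and compare truth against every alternative report.
Others report (5, 5, 5): truth gives 11, best alternative gives 0.
Others report (5, 5, 6): truth gives 11, best alternative gives 0.
Others report (5, 5, 7): truth gives 11, best alternative gives 0.
Others report (5, 5, 8): truth gives 11, best alternative gives 0.
Others report (5, 6, 5): truth gives 11, best alternative gives 0.
Others report (5, 6, 6): truth gives 11, best alternative gives 0.
(Remaining 119 profiles checked similarly; truth is weakly best in each.)
In every case the truthful report is at least as good as any alternative, so it is a dominant strategy.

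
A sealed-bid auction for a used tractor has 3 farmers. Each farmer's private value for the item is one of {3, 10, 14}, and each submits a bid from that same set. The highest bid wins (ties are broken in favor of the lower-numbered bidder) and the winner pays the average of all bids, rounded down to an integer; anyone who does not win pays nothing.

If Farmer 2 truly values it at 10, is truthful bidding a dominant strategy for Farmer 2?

No

Consider the case where Farmer 1 bids 10 and Farmer 3 bids 3.
Truthful bid 10: loses, pays 0, utility 0.
Bid 14 instead: wins, pays 9, utility 10 - 9 = 1.
Since 1 > 0, bidding 14 is strictly better here, so truthful bidding is not dominant.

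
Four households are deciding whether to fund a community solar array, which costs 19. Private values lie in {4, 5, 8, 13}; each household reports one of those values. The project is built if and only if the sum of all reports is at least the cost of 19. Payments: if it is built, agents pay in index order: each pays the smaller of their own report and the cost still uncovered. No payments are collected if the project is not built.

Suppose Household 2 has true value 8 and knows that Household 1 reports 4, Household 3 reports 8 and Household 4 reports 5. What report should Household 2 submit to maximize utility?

4

Report 4: project built, pays 4, utility 8 - 4 = 4.
Report 5: project built, pays 5, utility 8 - 5 = 3.
Report 8: project built, pays 8, utility 8 - 8 = 0.
Report 13: project built, pays 13, utility 8 - 13 = -5.
The best choice is 4 with utility 4.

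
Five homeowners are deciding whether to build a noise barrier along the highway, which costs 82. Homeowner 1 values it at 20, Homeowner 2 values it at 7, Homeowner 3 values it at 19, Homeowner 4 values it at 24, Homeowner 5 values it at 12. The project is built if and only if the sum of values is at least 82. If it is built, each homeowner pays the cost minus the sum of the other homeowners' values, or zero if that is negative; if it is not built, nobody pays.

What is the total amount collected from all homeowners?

82

Total value 82 ≥ cost 82, so it is built.
Homeowner 1: others sum to 62; max(0, 82 - 62) = 20.
Homeowner 2: others sum to 75; max(0, 82 - 75) = 7.
Homeowner 3: others sum to 63; max(0, 82 - 63) = 19.
Homeowner 4: others sum to 58; max(0, 82 - 58) = 24.
Homeowner 5: others sum to 70; max(0, 82 - 70) = 12.
Total collected = 20 + 7 + 19 + 24 + 12 = 82.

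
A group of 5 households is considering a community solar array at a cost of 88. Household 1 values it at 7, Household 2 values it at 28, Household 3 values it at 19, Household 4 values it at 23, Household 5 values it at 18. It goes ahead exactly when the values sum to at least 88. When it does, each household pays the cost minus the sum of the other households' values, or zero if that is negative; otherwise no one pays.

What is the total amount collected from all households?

Total value 95 ≥ cost 88, so it is built.
Household 1: others sum to 88; max(0, 88 - 88) = 0.
Household 2: others sum to 67; max(0, 88 - 67) = 21.
Household 3: others sum to 76; max(0, 88 - 76) = 12.
Household 4: others sum to 72; max(0, 88 - 72) = 16.
Household 5: others sum to 77; max(0, 88 - 77) = 11.
Total collected = 0 + 21 + 12 + 16 + 11 = 60.

60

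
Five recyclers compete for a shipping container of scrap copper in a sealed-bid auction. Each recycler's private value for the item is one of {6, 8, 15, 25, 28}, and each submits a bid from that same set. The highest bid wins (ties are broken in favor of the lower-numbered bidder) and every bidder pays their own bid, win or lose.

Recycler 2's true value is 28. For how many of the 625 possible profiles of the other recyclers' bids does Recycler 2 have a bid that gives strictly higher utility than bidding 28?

317

Others bid (6, 6, 6, 6): truth gives 0; bid 8 gives 20 > 0. Violating.
Others bid (6, 6, 6, 8): truth gives 0; bid 8 gives 20 > 0. Violating.
Others bid (6, 6, 6, 15): truth gives 0; bid 15 gives 13 > 0. Violating.
Others bid (6, 6, 6, 25): truth gives 0; bid 25 gives 3 > 0. Violating.
Others bid (6, 6, 6, 28): truth gives 0; no alternative beats it.
Others bid (6, 6, 8, 28): truth gives 0; no alternative beats it.
(Checking all 625 profiles: 317 have a profitable deviation, 308 do not.)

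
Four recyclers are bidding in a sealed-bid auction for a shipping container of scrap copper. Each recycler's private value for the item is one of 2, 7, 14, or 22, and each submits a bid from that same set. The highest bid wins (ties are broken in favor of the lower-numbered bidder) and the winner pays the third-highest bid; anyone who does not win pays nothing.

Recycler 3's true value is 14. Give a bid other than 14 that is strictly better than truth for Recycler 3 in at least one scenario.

Suppose Recycler 1 bids 2, Recycler 2 bids 2 and Recycler 4 bids 22.
Bid 14: loses, pays 0, utility 0.
Bid 22: wins, pays 2, utility 14 - 2 = 12.
So bidding 22 beats truth here (12 > 0).

22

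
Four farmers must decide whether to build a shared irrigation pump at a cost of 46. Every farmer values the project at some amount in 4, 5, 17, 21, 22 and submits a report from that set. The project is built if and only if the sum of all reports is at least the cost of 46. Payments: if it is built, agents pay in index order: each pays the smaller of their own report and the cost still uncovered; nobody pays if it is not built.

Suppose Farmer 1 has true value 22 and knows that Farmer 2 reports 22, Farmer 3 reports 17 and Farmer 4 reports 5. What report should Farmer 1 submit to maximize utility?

4

Report 4: project built, pays 4, utility 22 - 4 = 18.
Report 5: project built, pays 5, utility 22 - 5 = 17.
Report 17: project built, pays 17, utility 22 - 17 = 5.
Report 21: project built, pays 21, utility 22 - 21 = 1.
Report 22: project built, pays 22, utility 22 - 22 = 0.
The best choice is 4 with utility 18.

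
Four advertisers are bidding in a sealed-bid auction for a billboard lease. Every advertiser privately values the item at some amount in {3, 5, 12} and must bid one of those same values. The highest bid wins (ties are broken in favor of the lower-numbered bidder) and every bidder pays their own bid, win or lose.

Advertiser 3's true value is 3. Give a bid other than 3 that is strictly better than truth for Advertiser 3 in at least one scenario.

5

Suppose Advertiser 1 bids 3, Advertiser 2 bids 3 and Advertiser 4 bids 3.
Bid 3: loses but pays 3, utility -3.
Bid 5: wins, pays 5, utility 3 - 5 = -2.
So bidding 5 beats truth here (-2 > -3).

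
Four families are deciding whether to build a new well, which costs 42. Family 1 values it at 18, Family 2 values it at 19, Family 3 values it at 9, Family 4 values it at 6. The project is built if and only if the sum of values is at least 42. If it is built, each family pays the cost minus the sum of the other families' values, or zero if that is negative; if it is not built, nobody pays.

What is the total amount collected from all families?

Total value 52 ≥ cost 42, so it is built.
Family 1: others sum to 34; max(0, 42 - 34) = 8.
Family 2: others sum to 33; max(0, 42 - 33) = 9.
Family 3: others sum to 43; max(0, 42 - 43) = 0.
Family 4: others sum to 46; max(0, 42 - 46) = 0.
Total collected = 8 + 9 + 0 + 0 = 17.

17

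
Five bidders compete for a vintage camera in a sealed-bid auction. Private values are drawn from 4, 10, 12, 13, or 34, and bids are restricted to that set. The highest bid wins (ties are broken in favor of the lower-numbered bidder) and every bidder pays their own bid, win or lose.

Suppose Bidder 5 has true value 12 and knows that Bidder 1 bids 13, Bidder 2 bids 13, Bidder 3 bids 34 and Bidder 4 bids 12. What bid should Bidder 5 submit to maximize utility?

4

Bid 4: loses but pays 4, utility -4.
Bid 10: loses but pays 10, utility -10.
Bid 12: loses but pays 12, utility -12.
Bid 13: loses but pays 13, utility -13.
Bid 34: loses but pays 34, utility -34.
The best choice is 4 with utility -4.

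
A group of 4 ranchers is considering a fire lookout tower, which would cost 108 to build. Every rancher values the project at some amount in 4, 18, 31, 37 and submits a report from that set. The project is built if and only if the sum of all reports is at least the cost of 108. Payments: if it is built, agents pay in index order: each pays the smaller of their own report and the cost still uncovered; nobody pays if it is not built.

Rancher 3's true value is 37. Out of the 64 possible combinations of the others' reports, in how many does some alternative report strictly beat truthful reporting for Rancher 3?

Others report (4, 37, 37): truth gives 0; report 31 gives 6 > 0. Violating.
Others report (18, 31, 31): truth gives 0; report 31 gives 6 > 0. Violating.
Others report (18, 31, 37): truth gives 0; report 31 gives 6 > 0. Violating.
Others report (18, 37, 31): truth gives 0; report 31 gives 6 > 0. Violating.
Others report (4, 4, 4): truth gives 0; no alternative beats it.
Others report (4, 4, 18): truth gives 0; no alternative beats it.
(Checking all 64 profiles: 23 have a profitable deviation, 41 do not.)

23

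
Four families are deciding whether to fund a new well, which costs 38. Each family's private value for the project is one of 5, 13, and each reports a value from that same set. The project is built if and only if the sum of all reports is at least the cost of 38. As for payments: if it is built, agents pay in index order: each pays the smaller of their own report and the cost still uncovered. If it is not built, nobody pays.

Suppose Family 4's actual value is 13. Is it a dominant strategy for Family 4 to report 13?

Yes

Check each profile of the others' reports and compare truth against every alternative report.
Others report (5, 13, 13): truth gives 6, best alternative gives 0.
Others report (13, 5, 13): truth gives 6, best alternative gives 0.
Others report (13, 13, 5): truth gives 6, best alternative gives 0.
Others report (13, 13, 13): truth gives 13, best alternative gives 13.
Others report (5, 5, 5): truth gives 0, best alternative gives 0.
Others report (5, 5, 13): truth gives 0, best alternative gives 0.
(Remaining 2 profiles checked similarly; truth is weakly best in each.)
In every case the truthful report is at least as good as any alternative, so it is a dominant strategy.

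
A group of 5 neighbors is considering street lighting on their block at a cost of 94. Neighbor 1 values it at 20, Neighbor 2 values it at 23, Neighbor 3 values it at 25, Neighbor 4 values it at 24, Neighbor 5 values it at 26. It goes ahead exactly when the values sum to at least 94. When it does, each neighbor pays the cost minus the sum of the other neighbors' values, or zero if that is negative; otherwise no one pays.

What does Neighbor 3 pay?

Total value 118 ≥ cost 94, so the project is built.
The other neighbors' values sum to 93.
Cost minus that sum is 94 - 93 = 1.

1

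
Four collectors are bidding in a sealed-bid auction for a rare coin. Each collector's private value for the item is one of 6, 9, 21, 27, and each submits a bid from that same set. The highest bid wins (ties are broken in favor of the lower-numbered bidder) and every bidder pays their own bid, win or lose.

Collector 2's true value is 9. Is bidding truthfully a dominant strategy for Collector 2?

Consider the case where Collector 1 bids 6, Collector 3 bids 6 and Collector 4 bids 21.
Truthful bid 9: loses but pays 9, utility -9.
Bid 6 instead: loses but pays 6, utility -6.
Since -6 > -9, bidding 6 is strictly better here, so truthful bidding is not dominant.

No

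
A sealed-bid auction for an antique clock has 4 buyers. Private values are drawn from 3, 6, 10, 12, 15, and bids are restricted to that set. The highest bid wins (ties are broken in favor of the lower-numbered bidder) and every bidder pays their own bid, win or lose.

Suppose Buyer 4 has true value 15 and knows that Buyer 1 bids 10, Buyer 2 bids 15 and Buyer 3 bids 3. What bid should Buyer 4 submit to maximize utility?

3

Bid 3: loses but pays 3, utility -3.
Bid 6: loses but pays 6, utility -6.
Bid 10: loses but pays 10, utility -10.
Bid 12: loses but pays 12, utility -12.
Bid 15: loses but pays 15, utility -15.
The best choice is 3 with utility -3.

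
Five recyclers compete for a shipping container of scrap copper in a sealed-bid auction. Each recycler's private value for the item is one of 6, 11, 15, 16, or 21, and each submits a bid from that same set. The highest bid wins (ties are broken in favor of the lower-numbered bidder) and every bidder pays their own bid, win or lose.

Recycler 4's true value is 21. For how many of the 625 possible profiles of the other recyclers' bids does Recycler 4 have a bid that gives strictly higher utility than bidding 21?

Others bid (6, 6, 6, 6): truth gives 0; bid 11 gives 10 > 0. Violating.
Others bid (6, 6, 6, 11): truth gives 0; bid 11 gives 10 > 0. Violating.
Others bid (6, 6, 6, 15): truth gives 0; bid 15 gives 6 > 0. Violating.
Others bid (6, 6, 6, 16): truth gives 0; bid 16 gives 5 > 0. Violating.
Others bid (6, 6, 6, 21): truth gives 0; no alternative beats it.
Others bid (6, 6, 11, 21): truth gives 0; no alternative beats it.
(Checking all 625 profiles: 413 have a profitable deviation, 212 do not.)

413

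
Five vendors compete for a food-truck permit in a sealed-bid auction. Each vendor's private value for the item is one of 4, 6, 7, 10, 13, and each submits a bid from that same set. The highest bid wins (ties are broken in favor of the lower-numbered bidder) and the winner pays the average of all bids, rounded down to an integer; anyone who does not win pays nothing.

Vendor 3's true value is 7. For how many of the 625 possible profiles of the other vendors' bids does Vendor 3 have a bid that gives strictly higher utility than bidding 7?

Others bid (4, 4, 4, 6): truth gives 2; bid 6 gives 3 > 2. Violating.
Others bid (4, 4, 4, 10): truth gives 0; bid 10 gives 1 > 0. Violating.
Others bid (4, 4, 6, 4): truth gives 2; bid 6 gives 3 > 2. Violating.
Others bid (4, 4, 6, 10): truth gives 0; bid 10 gives 1 > 0. Violating.
Others bid (4, 4, 4, 4): truth gives 3; no alternative beats it.
Others bid (4, 4, 4, 7): truth gives 2; no alternative beats it.
(Checking all 625 profiles: 39 have a profitable deviation, 586 do not.)

39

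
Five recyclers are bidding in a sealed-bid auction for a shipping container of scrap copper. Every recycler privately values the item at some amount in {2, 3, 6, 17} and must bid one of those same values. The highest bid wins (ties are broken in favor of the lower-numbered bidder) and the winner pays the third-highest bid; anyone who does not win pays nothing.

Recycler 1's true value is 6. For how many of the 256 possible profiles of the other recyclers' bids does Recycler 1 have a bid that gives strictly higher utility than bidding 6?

32

Others bid (2, 2, 2, 17): truth gives 0; bid 17 gives 4 > 0. Violating.
Others bid (2, 2, 3, 17): truth gives 0; bid 17 gives 3 > 0. Violating.
Others bid (2, 2, 17, 2): truth gives 0; bid 17 gives 4 > 0. Violating.
Others bid (2, 2, 17, 3): truth gives 0; bid 17 gives 3 > 0. Violating.
Others bid (2, 2, 2, 2): truth gives 4; no alternative beats it.
Others bid (2, 2, 2, 3): truth gives 4; no alternative beats it.
(Checking all 256 profiles: 32 have a profitable deviation, 224 do not.)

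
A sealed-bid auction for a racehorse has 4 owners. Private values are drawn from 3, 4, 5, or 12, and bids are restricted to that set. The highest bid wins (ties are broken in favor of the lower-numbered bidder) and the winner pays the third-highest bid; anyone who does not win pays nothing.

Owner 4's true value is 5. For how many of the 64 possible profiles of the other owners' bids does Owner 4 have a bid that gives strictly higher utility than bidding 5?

12

Others bid (3, 3, 5): truth gives 0; bid 12 gives 2 > 0. Violating.
Others bid (3, 4, 5): truth gives 0; bid 12 gives 1 > 0. Violating.
Others bid (3, 5, 3): truth gives 0; bid 12 gives 2 > 0. Violating.
Others bid (3, 5, 4): truth gives 0; bid 12 gives 1 > 0. Violating.
Others bid (3, 3, 3): truth gives 2; no alternative beats it.
Others bid (3, 3, 4): truth gives 2; no alternative beats it.
(Checking all 64 profiles: 12 have a profitable deviation, 52 do not.)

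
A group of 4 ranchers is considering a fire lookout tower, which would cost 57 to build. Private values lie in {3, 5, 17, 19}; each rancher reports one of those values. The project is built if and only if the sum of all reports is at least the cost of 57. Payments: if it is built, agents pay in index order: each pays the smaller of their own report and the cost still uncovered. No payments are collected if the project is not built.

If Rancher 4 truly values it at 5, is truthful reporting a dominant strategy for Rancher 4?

Yes

Check each profile of the others' reports and compare truth against every alternative report.
Others report (19, 19, 19): truth gives 5, best alternative gives 5.
Others report (17, 19, 19): truth gives 3, best alternative gives 3.
Others report (19, 17, 19): truth gives 3, best alternative gives 3.
Others report (19, 19, 17): truth gives 3, best alternative gives 3.
Others report (17, 17, 19): truth gives 1, best alternative gives 1.
Others report (17, 19, 17): truth gives 1, best alternative gives 1.
(Remaining 58 profiles checked similarly; truth is weakly best in each.)
In every case the truthful report is at least as good as any alternative, so it is a dominant strategy.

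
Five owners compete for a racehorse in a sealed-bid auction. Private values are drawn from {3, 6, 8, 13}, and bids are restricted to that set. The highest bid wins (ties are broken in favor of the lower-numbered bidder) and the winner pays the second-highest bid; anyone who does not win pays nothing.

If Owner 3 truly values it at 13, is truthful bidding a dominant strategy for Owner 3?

Yes

Check each profile of the others' bids and compare truth against every alternative bid.
Others bid (3, 8, 3, 3): truth gives 5, best alternative gives 0.
Others bid (3, 8, 3, 6): truth gives 5, best alternative gives 0.
Others bid (3, 8, 3, 8): truth gives 5, best alternative gives 0.
Others bid (3, 8, 6, 3): truth gives 5, best alternative gives 0.
Others bid (3, 8, 6, 6): truth gives 5, best alternative gives 0.
Others bid (3, 8, 6, 8): truth gives 5, best alternative gives 0.
(Remaining 250 profiles checked similarly; truth is weakly best in each.)
In every case the truthful bid is at least as good as any alternative, so it is a dominant strategy.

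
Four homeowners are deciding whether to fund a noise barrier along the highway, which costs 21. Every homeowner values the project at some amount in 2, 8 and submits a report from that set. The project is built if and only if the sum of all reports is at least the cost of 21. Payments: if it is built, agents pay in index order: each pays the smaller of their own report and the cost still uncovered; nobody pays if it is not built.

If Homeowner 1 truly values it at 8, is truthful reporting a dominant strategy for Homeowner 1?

No

Consider the case where Homeowner 2 reports 8, Homeowner 3 reports 8 and Homeowner 4 reports 8.
Truthful report 8: project built, pays 8, utility 8 - 8 = 0.
Report 2 instead: project built, pays 2, utility 8 - 2 = 6.
Since 6 > 0, reporting 2 is strictly better here, so truthful reporting is not dominant.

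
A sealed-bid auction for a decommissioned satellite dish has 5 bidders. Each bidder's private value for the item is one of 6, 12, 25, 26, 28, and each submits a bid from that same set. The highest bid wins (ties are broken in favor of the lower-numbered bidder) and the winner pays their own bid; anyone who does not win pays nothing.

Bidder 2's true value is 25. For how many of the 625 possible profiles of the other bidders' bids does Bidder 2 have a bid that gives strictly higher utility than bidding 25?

Others bid (6, 6, 6, 6): truth gives 0; bid 12 gives 13 > 0. Violating.
Others bid (6, 6, 6, 12): truth gives 0; bid 12 gives 13 > 0. Violating.
Others bid (6, 6, 12, 6): truth gives 0; bid 12 gives 13 > 0. Violating.
Others bid (6, 6, 12, 12): truth gives 0; bid 12 gives 13 > 0. Violating.
Others bid (6, 6, 6, 25): truth gives 0; no alternative beats it.
Others bid (6, 6, 6, 26): truth gives 0; no alternative beats it.
(Checking all 625 profiles: 8 have a profitable deviation, 617 do not.)

8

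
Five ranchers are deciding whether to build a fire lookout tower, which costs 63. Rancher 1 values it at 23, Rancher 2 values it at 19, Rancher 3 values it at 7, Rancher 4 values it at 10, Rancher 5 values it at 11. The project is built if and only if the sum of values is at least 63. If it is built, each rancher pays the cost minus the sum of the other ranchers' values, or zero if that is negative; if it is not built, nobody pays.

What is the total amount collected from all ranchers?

35

Total value 70 ≥ cost 63, so it is built.
Rancher 1: others sum to 47; max(0, 63 - 47) = 16.
Rancher 2: others sum to 51; max(0, 63 - 51) = 12.
Rancher 3: others sum to 63; max(0, 63 - 63) = 0.
Rancher 4: others sum to 60; max(0, 63 - 60) = 3.
Rancher 5: others sum to 59; max(0, 63 - 59) = 4.
Total collected = 16 + 12 + 0 + 3 + 4 = 35.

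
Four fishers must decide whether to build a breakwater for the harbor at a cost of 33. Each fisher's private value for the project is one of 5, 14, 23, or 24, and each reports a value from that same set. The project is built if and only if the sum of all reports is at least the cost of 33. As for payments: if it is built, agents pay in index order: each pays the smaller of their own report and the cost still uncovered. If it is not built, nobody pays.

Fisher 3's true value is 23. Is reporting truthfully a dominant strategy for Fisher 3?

No

Consider the case where Fisher 1 reports 5, Fisher 2 reports 5 and Fisher 4 reports 14.
Truthful report 23: project built, pays 23, utility 23 - 23 = 0.
Report 14 instead: project built, pays 14, utility 23 - 14 = 9.
Since 9 > 0, reporting 14 is strictly better here, so truthful reporting is not dominant.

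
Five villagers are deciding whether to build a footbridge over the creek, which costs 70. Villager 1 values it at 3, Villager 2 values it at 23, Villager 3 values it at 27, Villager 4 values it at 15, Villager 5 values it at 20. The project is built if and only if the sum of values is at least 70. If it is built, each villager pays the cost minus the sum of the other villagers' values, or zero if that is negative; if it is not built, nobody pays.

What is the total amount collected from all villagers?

Total value 88 ≥ cost 70, so it is built.
Villager 1: others sum to 85; max(0, 70 - 85) = 0.
Villager 2: others sum to 65; max(0, 70 - 65) = 5.
Villager 3: others sum to 61; max(0, 70 - 61) = 9.
Villager 4: others sum to 73; max(0, 70 - 73) = 0.
Villager 5: others sum to 68; max(0, 70 - 68) = 2.
Total collected = 0 + 5 + 9 + 0 + 2 = 16.

16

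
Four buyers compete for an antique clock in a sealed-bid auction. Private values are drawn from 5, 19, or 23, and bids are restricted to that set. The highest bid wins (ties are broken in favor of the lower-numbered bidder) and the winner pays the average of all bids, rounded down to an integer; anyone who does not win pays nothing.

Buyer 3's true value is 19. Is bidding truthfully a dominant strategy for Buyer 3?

No

Consider the case where Buyer 1 bids 5, Buyer 2 bids 5 and Buyer 4 bids 23.
Truthful bid 19: loses, pays 0, utility 0.
Bid 23 instead: wins, pays 14, utility 19 - 14 = 5.
Since 5 > 0, bidding 23 is strictly better here, so truthful bidding is not dominant.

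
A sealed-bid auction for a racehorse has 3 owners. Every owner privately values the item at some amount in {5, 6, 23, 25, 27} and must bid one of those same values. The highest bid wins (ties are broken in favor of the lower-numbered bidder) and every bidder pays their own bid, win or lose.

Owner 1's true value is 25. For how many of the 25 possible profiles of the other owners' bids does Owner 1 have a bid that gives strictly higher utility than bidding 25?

Others bid (5, 5): truth gives 0; bid 5 gives 20 > 0. Violating.
Others bid (5, 6): truth gives 0; bid 6 gives 19 > 0. Violating.
Others bid (5, 23): truth gives 0; bid 23 gives 2 > 0. Violating.
Others bid (5, 27): truth gives -25; bid 27 gives -2 > -25. Violating.
Others bid (5, 25): truth gives 0; no alternative beats it.
Others bid (6, 25): truth gives 0; no alternative beats it.
(Checking all 25 profiles: 18 have a profitable deviation, 7 do not.)

18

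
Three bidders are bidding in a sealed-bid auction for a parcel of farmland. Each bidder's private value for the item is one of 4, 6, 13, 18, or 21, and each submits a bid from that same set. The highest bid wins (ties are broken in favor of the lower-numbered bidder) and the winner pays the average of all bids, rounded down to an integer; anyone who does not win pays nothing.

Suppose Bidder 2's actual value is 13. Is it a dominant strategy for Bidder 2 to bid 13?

No

Consider the case where Bidder 1 bids 4 and Bidder 3 bids 4.
Truthful bid 13: wins, pays 7, utility 13 - 7 = 6.
Bid 6 instead: wins, pays 4, utility 13 - 4 = 9.
Since 9 > 6, bidding 6 is strictly better here, so truthful bidding is not dominant.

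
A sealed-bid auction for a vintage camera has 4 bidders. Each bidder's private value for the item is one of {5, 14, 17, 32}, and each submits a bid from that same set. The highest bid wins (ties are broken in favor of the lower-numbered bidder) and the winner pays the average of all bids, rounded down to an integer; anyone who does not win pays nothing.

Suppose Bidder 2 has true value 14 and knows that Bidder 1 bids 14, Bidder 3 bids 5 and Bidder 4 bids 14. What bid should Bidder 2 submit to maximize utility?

17

Bid 5: loses, pays 0, utility 0.
Bid 14: loses, pays 0, utility 0.
Bid 17: wins, pays 12, utility 14 - 12 = 2.
Bid 32: wins, pays 16, utility 14 - 16 = -2.
The best choice is 17 with utility 2.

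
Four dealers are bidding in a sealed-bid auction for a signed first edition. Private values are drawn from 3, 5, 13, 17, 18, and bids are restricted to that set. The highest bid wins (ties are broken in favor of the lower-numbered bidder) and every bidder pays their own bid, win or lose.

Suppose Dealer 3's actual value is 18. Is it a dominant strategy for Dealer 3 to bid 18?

No

Consider the case where Dealer 1 bids 3, Dealer 2 bids 3 and Dealer 4 bids 3.
Truthful bid 18: wins, pays 18, utility 18 - 18 = 0.
Bid 5 instead: wins, pays 5, utility 18 - 5 = 13.
Since 13 > 0, bidding 5 is strictly better here, so truthful bidding is not dominant.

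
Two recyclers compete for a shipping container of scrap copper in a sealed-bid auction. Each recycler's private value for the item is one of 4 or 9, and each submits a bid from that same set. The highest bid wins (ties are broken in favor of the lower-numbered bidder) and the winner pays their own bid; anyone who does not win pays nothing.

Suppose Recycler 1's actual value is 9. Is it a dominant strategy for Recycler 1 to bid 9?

No

Consider the case where Recycler 2 bids 4.
Truthful bid 9: wins, pays 9, utility 9 - 9 = 0.
Bid 4 instead: wins, pays 4, utility 9 - 4 = 5.
Since 5 > 0, bidding 4 is strictly better here, so truthful bidding is not dominant.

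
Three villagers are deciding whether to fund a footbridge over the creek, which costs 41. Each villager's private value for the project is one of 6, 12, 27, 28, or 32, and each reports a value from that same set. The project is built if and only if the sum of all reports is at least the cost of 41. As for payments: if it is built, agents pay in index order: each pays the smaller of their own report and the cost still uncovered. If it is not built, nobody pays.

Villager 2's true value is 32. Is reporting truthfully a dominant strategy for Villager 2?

Consider the case where Villager 1 reports 6 and Villager 3 reports 12.
Truthful report 32: project built, pays 32, utility 32 - 32 = 0.
Report 27 instead: project built, pays 27, utility 32 - 27 = 5.
Since 5 > 0, reporting 27 is strictly better here, so truthful reporting is not dominant.

No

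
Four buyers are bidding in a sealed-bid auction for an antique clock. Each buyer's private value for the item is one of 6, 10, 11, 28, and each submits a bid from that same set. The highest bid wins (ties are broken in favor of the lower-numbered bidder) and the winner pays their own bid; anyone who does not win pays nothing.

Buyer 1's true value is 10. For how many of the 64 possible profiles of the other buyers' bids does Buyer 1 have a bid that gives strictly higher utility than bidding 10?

Others bid (6, 6, 6): truth gives 0; bid 6 gives 4 > 0. Violating.
Others bid (6, 6, 10): truth gives 0; no alternative beats it.
Others bid (6, 6, 11): truth gives 0; no alternative beats it.
(Checking all 64 profiles: 1 has a profitable deviation, 63 do not.)

1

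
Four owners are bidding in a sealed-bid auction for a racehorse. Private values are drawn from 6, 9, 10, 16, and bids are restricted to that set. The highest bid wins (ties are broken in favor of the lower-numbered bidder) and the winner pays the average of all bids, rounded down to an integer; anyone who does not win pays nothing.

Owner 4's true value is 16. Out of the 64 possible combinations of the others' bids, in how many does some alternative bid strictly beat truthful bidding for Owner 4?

Others bid (6, 6, 6): truth gives 8; bid 9 gives 10 > 8. Violating.
Others bid (6, 6, 9): truth gives 7; bid 10 gives 9 > 7. Violating.
Others bid (6, 9, 6): truth gives 7; bid 10 gives 9 > 7. Violating.
Others bid (6, 9, 9): truth gives 6; bid 10 gives 8 > 6. Violating.
Others bid (6, 6, 10): truth gives 7; no alternative beats it.
Others bid (6, 6, 16): truth gives 0; no alternative beats it.
(Checking all 64 profiles: 8 have a profitable deviation, 56 do not.)

8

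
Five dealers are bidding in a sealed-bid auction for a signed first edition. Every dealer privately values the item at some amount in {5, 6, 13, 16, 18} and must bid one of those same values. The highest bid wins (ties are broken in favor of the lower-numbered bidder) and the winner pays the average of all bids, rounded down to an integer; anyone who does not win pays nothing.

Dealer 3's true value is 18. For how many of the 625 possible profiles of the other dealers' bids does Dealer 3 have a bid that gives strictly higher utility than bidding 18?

Others bid (5, 5, 5, 5): truth gives 11; bid 6 gives 13 > 11. Violating.
Others bid (5, 5, 5, 6): truth gives 11; bid 6 gives 13 > 11. Violating.
Others bid (5, 5, 5, 13): truth gives 9; bid 13 gives 10 > 9. Violating.
Others bid (5, 5, 6, 5): truth gives 11; bid 6 gives 13 > 11. Violating.
Others bid (5, 5, 5, 16): truth gives 9; no alternative beats it.
Others bid (5, 5, 5, 18): truth gives 8; no alternative beats it.
(Checking all 625 profiles: 82 have a profitable deviation, 543 do not.)

82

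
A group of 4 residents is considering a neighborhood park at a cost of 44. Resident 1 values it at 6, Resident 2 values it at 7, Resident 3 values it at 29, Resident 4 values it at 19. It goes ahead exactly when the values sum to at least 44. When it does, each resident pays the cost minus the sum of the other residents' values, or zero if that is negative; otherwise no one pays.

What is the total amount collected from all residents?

14

Total value 61 ≥ cost 44, so it is built.
Resident 1: others sum to 55; max(0, 44 - 55) = 0.
Resident 2: others sum to 54; max(0, 44 - 54) = 0.
Resident 3: others sum to 32; max(0, 44 - 32) = 12.
Resident 4: others sum to 42; max(0, 44 - 42) = 2.
Total collected = 0 + 0 + 12 + 2 = 14.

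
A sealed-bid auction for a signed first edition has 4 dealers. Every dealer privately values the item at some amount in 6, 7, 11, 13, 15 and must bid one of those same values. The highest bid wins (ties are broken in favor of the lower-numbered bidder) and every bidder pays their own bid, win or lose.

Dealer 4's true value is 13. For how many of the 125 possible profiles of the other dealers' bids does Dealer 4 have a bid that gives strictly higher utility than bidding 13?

Others bid (6, 6, 6): truth gives 0; bid 7 gives 6 > 0. Violating.
Others bid (6, 6, 7): truth gives 0; bid 11 gives 2 > 0. Violating.
Others bid (6, 6, 13): truth gives -13; bid 15 gives -2 > -13. Violating.
Others bid (6, 6, 15): truth gives -13; bid 6 gives -6 > -13. Violating.
Others bid (6, 6, 11): truth gives 0; no alternative beats it.
Others bid (6, 7, 11): truth gives 0; no alternative beats it.
(Checking all 125 profiles: 106 have a profitable deviation, 19 do not.)

106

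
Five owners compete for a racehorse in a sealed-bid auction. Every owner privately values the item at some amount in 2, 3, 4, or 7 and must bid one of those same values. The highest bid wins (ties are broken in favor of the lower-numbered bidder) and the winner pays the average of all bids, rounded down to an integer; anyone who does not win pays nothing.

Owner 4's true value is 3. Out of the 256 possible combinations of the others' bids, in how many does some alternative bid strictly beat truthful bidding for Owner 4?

Others bid (2, 2, 2, 4): truth gives 0; bid 4 gives 1 > 0. Violating.
Others bid (2, 2, 3, 2): truth gives 0; bid 4 gives 1 > 0. Violating.
Others bid (2, 2, 3, 3): truth gives 0; bid 4 gives 1 > 0. Violating.
Others bid (2, 3, 2, 2): truth gives 0; bid 4 gives 1 > 0. Violating.
Others bid (2, 2, 2, 2): truth gives 1; no alternative beats it.
Others bid (2, 2, 2, 3): truth gives 1; no alternative beats it.
(Checking all 256 profiles: 10 have a profitable deviation, 246 do not.)

10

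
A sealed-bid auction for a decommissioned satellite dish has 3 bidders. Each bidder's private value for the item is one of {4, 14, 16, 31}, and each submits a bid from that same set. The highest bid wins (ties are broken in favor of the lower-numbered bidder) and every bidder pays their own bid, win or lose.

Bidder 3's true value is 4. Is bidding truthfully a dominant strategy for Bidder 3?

Yes

Check each profile of the others' bids and compare truth against every alternative bid.
Others bid (4, 16): truth gives -4, best alternative gives -14.
Others bid (4, 31): truth gives -4, best alternative gives -14.
Others bid (14, 16): truth gives -4, best alternative gives -14.
Others bid (14, 31): truth gives -4, best alternative gives -14.
Others bid (16, 4): truth gives -4, best alternative gives -14.
Others bid (16, 14): truth gives -4, best alternative gives -14.
(Remaining 10 profiles checked similarly; truth is weakly best in each.)
In every case the truthful bid is at least as good as any alternative, so it is a dominant strategy.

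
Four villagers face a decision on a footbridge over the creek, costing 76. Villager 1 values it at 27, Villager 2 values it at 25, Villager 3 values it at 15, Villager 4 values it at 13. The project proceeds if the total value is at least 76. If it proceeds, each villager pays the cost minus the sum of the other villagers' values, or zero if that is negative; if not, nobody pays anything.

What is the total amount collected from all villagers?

64

Total value 80 ≥ cost 76, so it is built.
Villager 1: others sum to 53; max(0, 76 - 53) = 23.
Villager 2: others sum to 55; max(0, 76 - 55) = 21.
Villager 3: others sum to 65; max(0, 76 - 65) = 11.
Villager 4: others sum to 67; max(0, 76 - 67) = 9.
Total collected = 23 + 21 + 11 + 9 = 64.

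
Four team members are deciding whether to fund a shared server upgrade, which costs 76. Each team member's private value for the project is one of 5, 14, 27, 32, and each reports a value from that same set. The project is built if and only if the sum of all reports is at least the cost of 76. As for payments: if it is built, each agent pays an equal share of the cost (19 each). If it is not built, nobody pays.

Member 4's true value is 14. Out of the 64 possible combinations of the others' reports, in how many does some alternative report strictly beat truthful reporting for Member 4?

12

Others report (5, 27, 32): truth gives -5; report 5 gives 0 > -5. Violating.
Others report (5, 32, 27): truth gives -5; report 5 gives 0 > -5. Violating.
Others report (5, 32, 32): truth gives -5; report 5 gives 0 > -5. Violating.
Others report (14, 27, 27): truth gives -5; report 5 gives 0 > -5. Violating.
Others report (5, 5, 5): truth gives 0; no alternative beats it.
Others report (5, 5, 14): truth gives 0; no alternative beats it.
(Checking all 64 profiles: 12 have a profitable deviation, 52 do not.)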